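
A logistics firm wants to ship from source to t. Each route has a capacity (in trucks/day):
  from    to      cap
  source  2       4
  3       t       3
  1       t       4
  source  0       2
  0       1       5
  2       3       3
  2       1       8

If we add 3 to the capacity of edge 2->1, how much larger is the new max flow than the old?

Original max flow = 6.
Edge 2->1 does not cross the min cut (source side {source}), so extra capacity there cannot help.
New max flow = 6. Increase = 0.

0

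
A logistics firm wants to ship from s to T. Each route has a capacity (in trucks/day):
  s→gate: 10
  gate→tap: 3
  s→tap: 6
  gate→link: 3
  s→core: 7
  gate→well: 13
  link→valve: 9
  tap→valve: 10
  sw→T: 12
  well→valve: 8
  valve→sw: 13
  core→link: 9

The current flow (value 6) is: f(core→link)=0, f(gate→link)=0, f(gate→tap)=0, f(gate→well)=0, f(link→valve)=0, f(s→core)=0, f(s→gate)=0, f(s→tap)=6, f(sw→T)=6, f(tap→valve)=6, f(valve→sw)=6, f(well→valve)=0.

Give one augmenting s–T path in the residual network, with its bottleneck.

Residual along s→core→link→valve→sw→T: s→core: 7, core→link: 9, link→valve: 9, valve→sw: 7, sw→T: 6.
Bottleneck = min = 6.

s→core→link→valve→sw→T, bottleneck 6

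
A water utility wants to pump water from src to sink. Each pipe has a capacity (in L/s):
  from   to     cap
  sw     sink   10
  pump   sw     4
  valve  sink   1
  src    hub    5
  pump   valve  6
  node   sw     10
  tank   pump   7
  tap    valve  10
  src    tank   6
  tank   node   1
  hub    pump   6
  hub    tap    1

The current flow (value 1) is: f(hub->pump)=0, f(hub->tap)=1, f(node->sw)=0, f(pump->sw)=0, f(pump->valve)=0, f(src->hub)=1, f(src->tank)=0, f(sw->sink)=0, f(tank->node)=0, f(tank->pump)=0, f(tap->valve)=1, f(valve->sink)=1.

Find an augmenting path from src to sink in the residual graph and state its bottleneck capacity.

src->hub->pump->sw->sink, bottleneck 4

Residual along src->hub->pump->sw->sink: src->hub: 4, hub->pump: 6, pump->sw: 4, sw->sink: 10.
Bottleneck = min = 4.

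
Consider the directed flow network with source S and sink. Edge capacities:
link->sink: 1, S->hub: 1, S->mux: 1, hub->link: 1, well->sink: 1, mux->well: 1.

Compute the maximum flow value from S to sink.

2

Augment S->hub->link->sink: bottleneck 1. Total 1.
Augment S->mux->well->sink: bottleneck 1. Total 2.
No augmenting path remains in the residual graph.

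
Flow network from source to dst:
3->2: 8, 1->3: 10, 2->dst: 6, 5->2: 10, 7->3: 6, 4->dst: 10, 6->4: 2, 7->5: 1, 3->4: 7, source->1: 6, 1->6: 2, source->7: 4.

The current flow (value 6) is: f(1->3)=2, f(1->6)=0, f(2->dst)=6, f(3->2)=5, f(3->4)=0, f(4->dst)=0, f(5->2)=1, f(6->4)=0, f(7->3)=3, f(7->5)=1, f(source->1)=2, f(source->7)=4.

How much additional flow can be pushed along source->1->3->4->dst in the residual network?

4

Residual capacities along the path: source->1: 4, 1->3: 8, 3->4: 7, 4->dst: 10.
Minimum is 4.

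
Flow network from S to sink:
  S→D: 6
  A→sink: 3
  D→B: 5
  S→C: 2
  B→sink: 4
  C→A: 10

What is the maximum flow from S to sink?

6

Augment S→C→A→sink: bottleneck 2. Total 2.
Augment S→D→B→sink: bottleneck 4. Total 6.
No augmenting path remains in the residual graph.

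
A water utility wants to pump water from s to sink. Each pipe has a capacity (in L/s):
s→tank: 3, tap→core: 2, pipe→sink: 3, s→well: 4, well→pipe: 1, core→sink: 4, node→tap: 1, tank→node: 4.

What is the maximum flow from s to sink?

Augment s→well→pipe→sink: bottleneck 1. Total 1.
Augment s→tank→node→tap→core→sink: bottleneck 1. Total 2.
No augmenting path remains in the residual graph.

2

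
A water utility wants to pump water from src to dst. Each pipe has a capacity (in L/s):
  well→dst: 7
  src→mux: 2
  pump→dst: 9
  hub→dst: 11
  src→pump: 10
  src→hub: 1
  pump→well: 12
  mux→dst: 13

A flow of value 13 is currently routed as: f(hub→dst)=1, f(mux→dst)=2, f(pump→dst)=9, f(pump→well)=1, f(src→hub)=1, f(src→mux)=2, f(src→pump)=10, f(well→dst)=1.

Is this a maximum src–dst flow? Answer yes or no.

Yes

Residual reachable from src: {src}; dst is not reachable.
Saturated cut: src→pump, src→mux, src→hub with total capacity 13 = current flow value. Flow is maximum.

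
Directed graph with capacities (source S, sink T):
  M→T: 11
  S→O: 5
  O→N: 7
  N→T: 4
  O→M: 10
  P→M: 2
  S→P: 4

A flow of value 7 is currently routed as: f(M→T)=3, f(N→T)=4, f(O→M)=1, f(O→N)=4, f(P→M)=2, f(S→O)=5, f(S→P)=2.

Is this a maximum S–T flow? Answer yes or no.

Yes

Residual reachable from S: {P, S}; T is not reachable.
Saturated cut: S→O, P→M with total capacity 7 = current flow value. Flow is maximum.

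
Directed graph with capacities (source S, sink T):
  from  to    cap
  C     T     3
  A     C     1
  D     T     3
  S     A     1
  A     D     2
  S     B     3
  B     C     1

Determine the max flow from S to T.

2

Augment S→A→D→T: bottleneck 1. Total 1.
Augment S→B→C→T: bottleneck 1. Total 2.
No augmenting path remains in the residual graph.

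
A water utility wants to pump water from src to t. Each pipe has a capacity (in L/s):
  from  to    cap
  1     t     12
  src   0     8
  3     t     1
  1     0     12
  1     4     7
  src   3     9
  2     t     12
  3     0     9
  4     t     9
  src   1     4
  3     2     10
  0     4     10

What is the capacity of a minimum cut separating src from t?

21

Max flow = 21 (via 4 augmenting paths).
In the residual at optimum, the set reachable from src is {src}.
Cut edges: src→3 (cap 9), src→1 (cap 4), src→0 (cap 8). Sum = 21.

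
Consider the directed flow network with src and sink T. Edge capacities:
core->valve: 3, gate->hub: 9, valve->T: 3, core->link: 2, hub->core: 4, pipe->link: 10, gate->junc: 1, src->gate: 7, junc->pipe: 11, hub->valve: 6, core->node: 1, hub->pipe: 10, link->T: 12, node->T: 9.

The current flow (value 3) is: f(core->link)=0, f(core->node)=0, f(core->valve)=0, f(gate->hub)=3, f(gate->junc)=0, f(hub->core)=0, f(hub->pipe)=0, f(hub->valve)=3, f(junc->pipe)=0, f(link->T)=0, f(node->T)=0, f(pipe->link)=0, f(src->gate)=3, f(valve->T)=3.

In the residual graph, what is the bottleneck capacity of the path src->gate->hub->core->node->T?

1

Residual capacities along the path: src->gate: 4, gate->hub: 6, hub->core: 4, core->node: 1, node->T: 9.
Minimum is 1.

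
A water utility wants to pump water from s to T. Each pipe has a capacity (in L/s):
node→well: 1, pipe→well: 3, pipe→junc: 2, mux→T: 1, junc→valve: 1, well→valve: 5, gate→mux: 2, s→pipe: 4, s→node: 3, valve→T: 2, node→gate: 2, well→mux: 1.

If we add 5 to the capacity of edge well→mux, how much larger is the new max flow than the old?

Original max flow = 3.
Edge well→mux does not cross the min cut (source side {gate, junc, mux, node, pipe, s, valve, well}), so extra capacity there cannot help.
New max flow = 3. Increase = 0.

0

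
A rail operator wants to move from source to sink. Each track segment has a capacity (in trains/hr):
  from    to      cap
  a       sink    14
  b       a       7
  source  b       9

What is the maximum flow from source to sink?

Augment source->b->a->sink: bottleneck 7. Total 7.
No augmenting path remains in the residual graph.

7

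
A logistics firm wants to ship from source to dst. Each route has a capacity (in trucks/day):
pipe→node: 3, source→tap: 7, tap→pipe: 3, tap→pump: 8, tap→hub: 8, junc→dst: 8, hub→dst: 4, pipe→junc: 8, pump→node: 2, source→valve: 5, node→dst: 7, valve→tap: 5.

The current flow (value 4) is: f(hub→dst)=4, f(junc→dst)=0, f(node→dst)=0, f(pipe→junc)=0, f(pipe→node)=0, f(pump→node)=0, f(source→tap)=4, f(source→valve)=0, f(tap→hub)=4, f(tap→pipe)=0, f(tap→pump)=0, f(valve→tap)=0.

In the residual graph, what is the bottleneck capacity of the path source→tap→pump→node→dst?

Residual capacities along the path: source→tap: 3, tap→pump: 8, pump→node: 2, node→dst: 7.
Minimum is 2.

2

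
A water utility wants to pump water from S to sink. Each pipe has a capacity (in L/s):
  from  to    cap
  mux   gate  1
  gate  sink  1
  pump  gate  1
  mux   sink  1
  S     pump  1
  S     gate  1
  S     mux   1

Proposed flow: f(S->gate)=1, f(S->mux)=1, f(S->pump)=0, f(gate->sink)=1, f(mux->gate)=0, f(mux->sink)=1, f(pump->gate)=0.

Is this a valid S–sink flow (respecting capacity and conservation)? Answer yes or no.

Yes

Every edge has 0 ≤ f(e) ≤ cap(e).
At each intermediate node, inflow equals outflow.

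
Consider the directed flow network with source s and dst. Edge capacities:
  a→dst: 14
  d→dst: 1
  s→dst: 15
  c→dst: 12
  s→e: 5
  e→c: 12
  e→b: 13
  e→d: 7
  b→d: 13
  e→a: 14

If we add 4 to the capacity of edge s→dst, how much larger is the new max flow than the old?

Original max flow = 20.
After raising cap(s→dst), augmenting paths through that edge carry 4 more units.
New max flow = 24. Increase = 4.

4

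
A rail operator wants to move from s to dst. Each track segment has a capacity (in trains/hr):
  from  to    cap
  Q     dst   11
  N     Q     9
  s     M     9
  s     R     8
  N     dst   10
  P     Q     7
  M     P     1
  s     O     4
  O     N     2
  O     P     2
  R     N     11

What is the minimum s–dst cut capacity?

Max flow = 13 (via 4 augmenting paths).
In the residual at optimum, the set reachable from s is {M, s}.
Cut edges: s->R (cap 8), s->O (cap 4), M->P (cap 1). Sum = 13.

13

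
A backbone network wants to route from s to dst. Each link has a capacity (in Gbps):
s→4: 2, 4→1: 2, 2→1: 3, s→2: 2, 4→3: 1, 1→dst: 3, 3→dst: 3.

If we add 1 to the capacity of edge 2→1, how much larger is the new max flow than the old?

0

Original max flow = 4.
Edge 2→1 does not cross the min cut (source side {s}), so extra capacity there cannot help.
New max flow = 4. Increase = 0.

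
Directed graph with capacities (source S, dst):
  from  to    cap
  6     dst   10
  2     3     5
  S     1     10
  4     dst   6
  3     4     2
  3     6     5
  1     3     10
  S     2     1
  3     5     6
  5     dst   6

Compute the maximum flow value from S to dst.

Augment S->1->3->6->dst: bottleneck 5. Total 5.
Augment S->1->3->4->dst: bottleneck 2. Total 7.
Augment S->1->3->5->dst: bottleneck 3. Total 10.
Augment S->2->3->5->dst: bottleneck 1. Total 11.
No augmenting path remains in the residual graph.

11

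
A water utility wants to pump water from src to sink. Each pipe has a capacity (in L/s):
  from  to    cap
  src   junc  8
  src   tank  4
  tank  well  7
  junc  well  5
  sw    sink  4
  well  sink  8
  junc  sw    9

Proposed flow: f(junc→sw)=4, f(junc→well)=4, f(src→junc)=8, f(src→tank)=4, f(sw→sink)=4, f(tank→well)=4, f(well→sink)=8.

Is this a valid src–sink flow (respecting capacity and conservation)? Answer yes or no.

Yes

Every edge has 0 ≤ f(e) ≤ cap(e).
At each intermediate node, inflow equals outflow.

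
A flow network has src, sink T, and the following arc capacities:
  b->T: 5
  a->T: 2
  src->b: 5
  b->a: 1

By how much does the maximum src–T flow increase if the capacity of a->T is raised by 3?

Original max flow = 5.
Edge a->T does not cross the min cut (source side {src}), so extra capacity there cannot help.
New max flow = 5. Increase = 0.

0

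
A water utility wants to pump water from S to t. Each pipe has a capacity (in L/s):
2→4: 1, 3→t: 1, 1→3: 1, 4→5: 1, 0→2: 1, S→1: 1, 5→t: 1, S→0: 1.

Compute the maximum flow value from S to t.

Augment S→1→3→t: bottleneck 1. Total 1.
Augment S→0→2→4→5→t: bottleneck 1. Total 2.
No augmenting path remains in the residual graph.

2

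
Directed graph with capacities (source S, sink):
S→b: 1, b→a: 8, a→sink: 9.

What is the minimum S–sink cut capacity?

1

Max flow = 1 (via 1 augmenting path).
In the residual at optimum, the set reachable from S is {S}.
Cut edges: S→b (cap 1). Sum = 1.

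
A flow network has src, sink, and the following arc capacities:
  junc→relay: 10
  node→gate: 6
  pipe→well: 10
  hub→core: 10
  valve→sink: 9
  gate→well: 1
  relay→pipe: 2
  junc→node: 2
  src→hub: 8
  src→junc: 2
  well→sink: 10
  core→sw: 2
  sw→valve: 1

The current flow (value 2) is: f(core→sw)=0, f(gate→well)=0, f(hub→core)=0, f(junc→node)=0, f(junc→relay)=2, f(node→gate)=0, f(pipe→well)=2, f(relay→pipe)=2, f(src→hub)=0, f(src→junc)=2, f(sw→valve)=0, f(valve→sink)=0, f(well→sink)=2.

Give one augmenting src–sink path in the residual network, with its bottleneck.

src→hub→core→sw→valve→sink, bottleneck 1

Residual along src→hub→core→sw→valve→sink: src→hub: 8, hub→core: 10, core→sw: 2, sw→valve: 1, valve→sink: 9.
Bottleneck = min = 1.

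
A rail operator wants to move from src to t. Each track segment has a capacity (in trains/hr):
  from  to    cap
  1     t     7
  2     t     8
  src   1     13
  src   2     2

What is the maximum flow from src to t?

9

Augment src→1→t: bottleneck 7. Total 7.
Augment src→2→t: bottleneck 2. Total 9.
No augmenting path remains in the residual graph.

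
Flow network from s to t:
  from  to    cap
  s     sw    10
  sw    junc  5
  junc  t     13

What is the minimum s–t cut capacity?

Max flow = 5 (via 1 augmenting path).
In the residual at optimum, the set reachable from s is {s, sw}.
Cut edges: sw->junc (cap 5). Sum = 5.

5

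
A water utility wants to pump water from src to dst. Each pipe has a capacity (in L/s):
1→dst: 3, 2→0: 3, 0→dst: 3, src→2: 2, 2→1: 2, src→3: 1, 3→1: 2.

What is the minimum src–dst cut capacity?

Max flow = 3 (via 2 augmenting paths).
In the residual at optimum, the set reachable from src is {src}.
Cut edges: src→3 (cap 1), src→2 (cap 2). Sum = 3.

3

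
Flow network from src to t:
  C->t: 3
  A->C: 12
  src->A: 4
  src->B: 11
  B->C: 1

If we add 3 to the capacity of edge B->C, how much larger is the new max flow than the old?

Original max flow = 3.
Edge B->C does not cross the min cut (source side {A, B, C, src}), so extra capacity there cannot help.
New max flow = 3. Increase = 0.

0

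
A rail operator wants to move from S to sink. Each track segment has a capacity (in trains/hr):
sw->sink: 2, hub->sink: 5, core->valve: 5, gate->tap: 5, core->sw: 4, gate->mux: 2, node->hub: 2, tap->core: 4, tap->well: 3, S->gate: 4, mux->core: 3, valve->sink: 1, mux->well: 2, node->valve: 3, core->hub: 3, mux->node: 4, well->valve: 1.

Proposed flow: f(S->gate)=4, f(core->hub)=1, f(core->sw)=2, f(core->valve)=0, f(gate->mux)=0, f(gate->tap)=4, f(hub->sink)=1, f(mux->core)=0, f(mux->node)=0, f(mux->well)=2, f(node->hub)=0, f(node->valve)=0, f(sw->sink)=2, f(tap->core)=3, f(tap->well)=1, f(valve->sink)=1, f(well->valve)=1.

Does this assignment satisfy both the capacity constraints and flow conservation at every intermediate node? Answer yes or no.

No

Conservation fails at mux: inflow 0 ≠ outflow 2.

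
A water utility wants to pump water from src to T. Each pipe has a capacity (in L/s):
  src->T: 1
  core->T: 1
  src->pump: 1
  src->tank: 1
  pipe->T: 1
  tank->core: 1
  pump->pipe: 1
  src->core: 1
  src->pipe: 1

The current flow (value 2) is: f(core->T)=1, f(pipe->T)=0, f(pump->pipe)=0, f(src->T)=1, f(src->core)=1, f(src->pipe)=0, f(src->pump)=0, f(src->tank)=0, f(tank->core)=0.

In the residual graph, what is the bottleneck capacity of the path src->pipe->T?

Residual capacities along the path: src->pipe: 1, pipe->T: 1.
Minimum is 1.

1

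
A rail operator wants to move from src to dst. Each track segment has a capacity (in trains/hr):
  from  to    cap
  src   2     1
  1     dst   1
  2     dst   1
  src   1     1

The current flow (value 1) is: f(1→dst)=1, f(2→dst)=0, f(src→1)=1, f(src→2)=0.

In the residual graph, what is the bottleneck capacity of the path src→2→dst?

1

Residual capacities along the path: src→2: 1, 2→dst: 1.
Minimum is 1.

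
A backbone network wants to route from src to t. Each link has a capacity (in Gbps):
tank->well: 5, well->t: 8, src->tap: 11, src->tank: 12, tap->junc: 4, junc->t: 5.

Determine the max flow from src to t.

9

Augment src->tap->junc->t: bottleneck 4. Total 4.
Augment src->tank->well->t: bottleneck 5. Total 9.
No augmenting path remains in the residual graph.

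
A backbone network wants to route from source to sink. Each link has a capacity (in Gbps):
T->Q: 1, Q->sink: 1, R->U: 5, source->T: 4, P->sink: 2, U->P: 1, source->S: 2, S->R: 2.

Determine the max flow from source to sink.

Augment source->T->Q->sink: bottleneck 1. Total 1.
Augment source->S->R->U->P->sink: bottleneck 1. Total 2.
No augmenting path remains in the residual graph.

2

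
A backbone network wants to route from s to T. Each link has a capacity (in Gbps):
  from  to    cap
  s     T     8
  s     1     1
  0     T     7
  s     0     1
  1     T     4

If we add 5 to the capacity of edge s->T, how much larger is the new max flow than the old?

5

Original max flow = 10.
After raising cap(s->T), augmenting paths through that edge carry 5 more units.
New max flow = 15. Increase = 5.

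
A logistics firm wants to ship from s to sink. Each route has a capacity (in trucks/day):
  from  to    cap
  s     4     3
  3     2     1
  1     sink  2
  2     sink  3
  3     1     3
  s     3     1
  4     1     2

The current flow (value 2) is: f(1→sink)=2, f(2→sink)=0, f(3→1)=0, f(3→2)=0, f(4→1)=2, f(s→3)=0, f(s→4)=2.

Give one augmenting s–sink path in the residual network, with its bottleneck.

s→3→2→sink, bottleneck 1

Residual along s→3→2→sink: s→3: 1, 3→2: 1, 2→sink: 3.
Bottleneck = min = 1.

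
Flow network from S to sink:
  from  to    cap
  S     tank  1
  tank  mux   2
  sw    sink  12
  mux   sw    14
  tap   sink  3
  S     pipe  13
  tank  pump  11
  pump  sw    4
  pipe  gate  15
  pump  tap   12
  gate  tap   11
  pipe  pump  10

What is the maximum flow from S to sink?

Augment S→pipe→gate→tap→sink: bottleneck 3. Total 3.
Augment S→pipe→pump→sw→sink: bottleneck 4. Total 7.
Augment S→tank→mux→sw→sink: bottleneck 1. Total 8.
No augmenting path remains in the residual graph.

8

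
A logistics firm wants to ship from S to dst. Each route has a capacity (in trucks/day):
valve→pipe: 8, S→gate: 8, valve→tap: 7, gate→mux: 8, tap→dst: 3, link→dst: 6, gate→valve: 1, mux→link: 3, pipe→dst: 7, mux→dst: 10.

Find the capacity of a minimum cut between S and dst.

Max flow = 8 (via 1 augmenting path).
In the residual at optimum, the set reachable from S is {S}.
Cut edges: S→gate (cap 8). Sum = 8.

8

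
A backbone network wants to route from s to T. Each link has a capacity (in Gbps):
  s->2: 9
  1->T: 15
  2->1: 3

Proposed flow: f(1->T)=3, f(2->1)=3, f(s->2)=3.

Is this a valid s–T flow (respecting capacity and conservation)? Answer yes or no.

Yes

Every edge has 0 ≤ f(e) ≤ cap(e).
At each intermediate node, inflow equals outflow.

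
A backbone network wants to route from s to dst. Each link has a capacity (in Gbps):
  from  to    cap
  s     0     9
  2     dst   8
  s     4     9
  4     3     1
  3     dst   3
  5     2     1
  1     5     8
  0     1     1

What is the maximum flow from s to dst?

2

Augment s->4->3->dst: bottleneck 1. Total 1.
Augment s->0->1->5->2->dst: bottleneck 1. Total 2.
No augmenting path remains in the residual graph.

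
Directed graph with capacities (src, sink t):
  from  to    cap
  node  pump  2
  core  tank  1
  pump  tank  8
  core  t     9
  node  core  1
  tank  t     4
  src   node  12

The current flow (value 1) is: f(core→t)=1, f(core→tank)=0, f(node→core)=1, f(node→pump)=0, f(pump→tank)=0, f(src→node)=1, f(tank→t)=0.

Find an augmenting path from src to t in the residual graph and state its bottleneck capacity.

Residual along src→node→pump→tank→t: src→node: 11, node→pump: 2, pump→tank: 8, tank→t: 4.
Bottleneck = min = 2.

src→node→pump→tank→t, bottleneck 2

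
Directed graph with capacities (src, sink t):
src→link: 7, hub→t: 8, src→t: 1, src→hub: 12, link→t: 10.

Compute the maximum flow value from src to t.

16

Augment src→t: bottleneck 1. Total 1.
Augment src→link→t: bottleneck 7. Total 8.
Augment src→hub→t: bottleneck 8. Total 16.
No augmenting path remains in the residual graph.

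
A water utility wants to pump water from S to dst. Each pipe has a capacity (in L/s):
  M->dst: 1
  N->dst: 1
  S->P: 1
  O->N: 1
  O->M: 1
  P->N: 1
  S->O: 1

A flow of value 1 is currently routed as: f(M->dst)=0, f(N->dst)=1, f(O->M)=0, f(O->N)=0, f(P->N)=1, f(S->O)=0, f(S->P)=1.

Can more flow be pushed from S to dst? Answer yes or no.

Yes

Residual path S->O->M->dst has bottleneck 1 > 0.
Pushing 1 along it raises the flow to 2, so the given flow is not maximum.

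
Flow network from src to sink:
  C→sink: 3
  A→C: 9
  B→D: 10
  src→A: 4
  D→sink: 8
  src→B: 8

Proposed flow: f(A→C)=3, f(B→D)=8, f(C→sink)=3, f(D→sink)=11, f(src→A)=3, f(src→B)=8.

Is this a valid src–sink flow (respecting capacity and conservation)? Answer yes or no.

No

Capacity violated on D→sink: flow 11 > capacity 8.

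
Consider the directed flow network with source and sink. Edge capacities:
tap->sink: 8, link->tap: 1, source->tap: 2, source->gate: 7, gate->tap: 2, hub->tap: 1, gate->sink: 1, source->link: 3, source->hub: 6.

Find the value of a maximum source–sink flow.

7

Augment source->gate->sink: bottleneck 1. Total 1.
Augment source->tap->sink: bottleneck 2. Total 3.
Augment source->hub->tap->sink: bottleneck 1. Total 4.
Augment source->gate->tap->sink: bottleneck 2. Total 6.
Augment source->link->tap->sink: bottleneck 1. Total 7.
No augmenting path remains in the residual graph.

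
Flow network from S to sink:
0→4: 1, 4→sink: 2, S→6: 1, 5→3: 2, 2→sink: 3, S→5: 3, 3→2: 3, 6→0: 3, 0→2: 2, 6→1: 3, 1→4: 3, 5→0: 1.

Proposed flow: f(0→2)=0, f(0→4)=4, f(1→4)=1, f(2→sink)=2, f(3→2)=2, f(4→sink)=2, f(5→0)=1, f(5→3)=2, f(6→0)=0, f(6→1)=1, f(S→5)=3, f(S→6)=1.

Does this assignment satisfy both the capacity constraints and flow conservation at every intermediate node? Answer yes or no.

No

Capacity violated on 0→4: flow 4 > capacity 1.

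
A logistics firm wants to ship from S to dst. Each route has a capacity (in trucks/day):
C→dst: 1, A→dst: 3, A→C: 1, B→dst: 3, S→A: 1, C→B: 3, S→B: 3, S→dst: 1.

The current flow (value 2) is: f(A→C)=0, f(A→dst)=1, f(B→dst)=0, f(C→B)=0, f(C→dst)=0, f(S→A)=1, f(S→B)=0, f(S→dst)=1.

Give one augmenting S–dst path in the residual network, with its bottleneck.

Residual along S→B→dst: S→B: 3, B→dst: 3.
Bottleneck = min = 3.

S→B→dst, bottleneck 3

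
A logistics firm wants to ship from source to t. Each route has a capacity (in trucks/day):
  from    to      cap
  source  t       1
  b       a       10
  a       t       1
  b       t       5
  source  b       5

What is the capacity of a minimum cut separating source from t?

Max flow = 6 (via 2 augmenting paths).
In the residual at optimum, the set reachable from source is {source}.
Cut edges: source→b (cap 5), source→t (cap 1). Sum = 6.

6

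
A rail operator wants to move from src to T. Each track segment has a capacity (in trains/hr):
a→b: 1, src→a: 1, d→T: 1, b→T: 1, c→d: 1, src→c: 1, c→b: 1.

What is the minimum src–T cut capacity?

2

Max flow = 2 (via 2 augmenting paths).
In the residual at optimum, the set reachable from src is {src}.
Cut edges: src→c (cap 1), src→a (cap 1). Sum = 2.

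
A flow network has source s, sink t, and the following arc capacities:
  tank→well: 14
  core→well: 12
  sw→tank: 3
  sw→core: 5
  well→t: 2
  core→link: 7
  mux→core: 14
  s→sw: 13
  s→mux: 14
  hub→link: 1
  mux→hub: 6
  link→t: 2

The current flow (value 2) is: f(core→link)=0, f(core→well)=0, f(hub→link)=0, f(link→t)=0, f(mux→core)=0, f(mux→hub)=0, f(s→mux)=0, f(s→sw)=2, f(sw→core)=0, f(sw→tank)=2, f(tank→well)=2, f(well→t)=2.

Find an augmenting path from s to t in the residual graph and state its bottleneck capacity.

s→sw→core→link→t, bottleneck 2

Residual along s→sw→core→link→t: s→sw: 11, sw→core: 5, core→link: 7, link→t: 2.
Bottleneck = min = 2.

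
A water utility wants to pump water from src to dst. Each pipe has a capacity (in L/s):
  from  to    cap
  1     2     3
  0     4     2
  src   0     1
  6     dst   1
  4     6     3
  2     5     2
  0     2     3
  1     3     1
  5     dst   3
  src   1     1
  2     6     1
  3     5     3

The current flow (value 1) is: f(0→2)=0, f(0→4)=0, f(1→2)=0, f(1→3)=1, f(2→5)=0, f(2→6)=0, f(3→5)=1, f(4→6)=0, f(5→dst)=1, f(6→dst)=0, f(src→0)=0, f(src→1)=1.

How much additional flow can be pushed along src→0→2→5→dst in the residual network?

1

Residual capacities along the path: src→0: 1, 0→2: 3, 2→5: 2, 5→dst: 2.
Minimum is 1.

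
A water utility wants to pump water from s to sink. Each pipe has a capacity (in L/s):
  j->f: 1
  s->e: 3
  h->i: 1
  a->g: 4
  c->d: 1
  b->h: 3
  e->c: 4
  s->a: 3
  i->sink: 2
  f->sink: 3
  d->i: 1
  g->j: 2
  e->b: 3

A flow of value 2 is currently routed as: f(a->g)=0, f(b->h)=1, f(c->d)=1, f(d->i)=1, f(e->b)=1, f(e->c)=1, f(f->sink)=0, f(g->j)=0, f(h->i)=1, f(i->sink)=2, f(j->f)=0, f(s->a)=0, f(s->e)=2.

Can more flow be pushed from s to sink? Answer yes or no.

Residual path s->a->g->j->f->sink has bottleneck 1 > 0.
Pushing 1 along it raises the flow to 3, so the given flow is not maximum.

Yes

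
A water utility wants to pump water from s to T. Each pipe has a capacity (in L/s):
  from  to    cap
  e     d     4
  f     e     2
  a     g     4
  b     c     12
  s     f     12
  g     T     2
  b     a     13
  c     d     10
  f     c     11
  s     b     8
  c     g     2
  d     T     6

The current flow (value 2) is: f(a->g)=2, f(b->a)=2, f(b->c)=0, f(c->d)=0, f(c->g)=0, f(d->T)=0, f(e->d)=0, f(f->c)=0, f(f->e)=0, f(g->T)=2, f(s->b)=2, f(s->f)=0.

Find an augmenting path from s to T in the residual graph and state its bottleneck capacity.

s->b->c->d->T, bottleneck 6

Residual along s->b->c->d->T: s->b: 6, b->c: 12, c->d: 10, d->T: 6.
Bottleneck = min = 6.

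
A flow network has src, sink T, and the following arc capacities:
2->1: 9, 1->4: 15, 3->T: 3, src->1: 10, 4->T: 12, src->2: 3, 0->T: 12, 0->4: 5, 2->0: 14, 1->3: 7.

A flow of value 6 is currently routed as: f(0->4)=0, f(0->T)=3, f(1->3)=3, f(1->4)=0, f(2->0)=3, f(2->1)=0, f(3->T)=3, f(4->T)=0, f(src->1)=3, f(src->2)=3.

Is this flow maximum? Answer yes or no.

No

Residual path src->1->4->T has bottleneck 7 > 0.
Pushing 7 along it raises the flow to 13, so the given flow is not maximum.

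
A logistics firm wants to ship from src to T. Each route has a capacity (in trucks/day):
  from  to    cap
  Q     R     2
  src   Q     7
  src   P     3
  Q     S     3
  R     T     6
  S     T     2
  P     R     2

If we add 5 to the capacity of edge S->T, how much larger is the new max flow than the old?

Original max flow = 6.
After raising cap(S->T), augmenting paths through that edge carry 1 more unit.
New max flow = 7. Increase = 1.

1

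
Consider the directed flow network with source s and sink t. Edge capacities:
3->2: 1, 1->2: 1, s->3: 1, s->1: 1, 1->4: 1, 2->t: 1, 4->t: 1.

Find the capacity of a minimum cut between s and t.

Max flow = 2 (via 2 augmenting paths).
In the residual at optimum, the set reachable from s is {s}.
Cut edges: s->1 (cap 1), s->3 (cap 1). Sum = 2.

2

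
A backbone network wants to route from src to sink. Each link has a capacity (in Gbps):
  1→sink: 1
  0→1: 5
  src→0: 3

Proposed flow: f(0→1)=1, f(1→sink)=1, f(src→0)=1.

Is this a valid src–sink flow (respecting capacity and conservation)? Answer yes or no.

Yes

Every edge has 0 ≤ f(e) ≤ cap(e).
At each intermediate node, inflow equals outflow.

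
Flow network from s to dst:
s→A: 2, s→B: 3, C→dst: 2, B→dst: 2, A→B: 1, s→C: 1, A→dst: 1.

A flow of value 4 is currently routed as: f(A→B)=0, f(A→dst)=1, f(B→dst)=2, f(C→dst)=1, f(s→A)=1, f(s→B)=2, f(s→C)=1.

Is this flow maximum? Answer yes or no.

Yes

Residual reachable from s: {A, B, s}; dst is not reachable.
Saturated cut: s→C, A→dst, B→dst with total capacity 4 = current flow value. Flow is maximum.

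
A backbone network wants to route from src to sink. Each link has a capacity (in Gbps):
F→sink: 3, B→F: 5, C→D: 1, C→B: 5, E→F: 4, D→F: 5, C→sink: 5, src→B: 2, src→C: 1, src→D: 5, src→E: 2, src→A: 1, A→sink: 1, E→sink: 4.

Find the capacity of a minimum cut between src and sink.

7

Max flow = 7 (via 5 augmenting paths).
In the residual at optimum, the set reachable from src is {B, D, F, src}.
Cut edges: src→A (cap 1), src→E (cap 2), src→C (cap 1), F→sink (cap 3). Sum = 7.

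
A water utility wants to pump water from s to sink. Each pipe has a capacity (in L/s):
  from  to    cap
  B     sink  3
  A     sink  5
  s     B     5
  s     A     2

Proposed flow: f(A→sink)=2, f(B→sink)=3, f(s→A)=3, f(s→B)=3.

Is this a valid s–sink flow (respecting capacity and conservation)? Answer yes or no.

No

Capacity violated on s→A: flow 3 > capacity 2.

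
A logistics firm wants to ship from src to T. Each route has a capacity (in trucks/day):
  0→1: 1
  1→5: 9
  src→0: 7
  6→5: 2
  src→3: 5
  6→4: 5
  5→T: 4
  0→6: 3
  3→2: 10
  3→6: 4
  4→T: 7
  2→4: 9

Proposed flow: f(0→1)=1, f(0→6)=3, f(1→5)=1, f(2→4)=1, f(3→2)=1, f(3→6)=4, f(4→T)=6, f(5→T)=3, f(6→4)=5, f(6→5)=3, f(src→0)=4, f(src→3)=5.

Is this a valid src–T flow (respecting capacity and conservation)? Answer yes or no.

Capacity violated on 6→5: flow 3 > capacity 2.

No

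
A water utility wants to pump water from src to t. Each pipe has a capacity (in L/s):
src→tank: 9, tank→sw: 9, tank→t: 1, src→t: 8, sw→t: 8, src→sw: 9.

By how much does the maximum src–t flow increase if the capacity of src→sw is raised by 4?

Original max flow = 17.
Edge src→sw does not cross the min cut (source side {src, sw, tank}), so extra capacity there cannot help.
New max flow = 17. Increase = 0.

0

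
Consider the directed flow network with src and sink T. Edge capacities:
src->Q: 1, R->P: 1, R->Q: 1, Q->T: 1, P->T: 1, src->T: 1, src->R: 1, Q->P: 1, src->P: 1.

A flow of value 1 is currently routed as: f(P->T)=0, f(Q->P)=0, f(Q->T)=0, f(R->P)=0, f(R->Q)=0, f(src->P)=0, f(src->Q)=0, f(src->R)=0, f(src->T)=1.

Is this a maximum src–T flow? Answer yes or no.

Residual path src->Q->T has bottleneck 1 > 0.
Pushing 1 along it raises the flow to 2, so the given flow is not maximum.

No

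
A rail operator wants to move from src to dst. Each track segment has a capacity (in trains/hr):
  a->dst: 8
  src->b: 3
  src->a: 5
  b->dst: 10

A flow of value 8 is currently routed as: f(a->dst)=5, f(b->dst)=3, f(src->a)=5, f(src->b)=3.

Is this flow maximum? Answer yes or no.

Yes

Residual reachable from src: {src}; dst is not reachable.
Saturated cut: src->b, src->a with total capacity 8 = current flow value. Flow is maximum.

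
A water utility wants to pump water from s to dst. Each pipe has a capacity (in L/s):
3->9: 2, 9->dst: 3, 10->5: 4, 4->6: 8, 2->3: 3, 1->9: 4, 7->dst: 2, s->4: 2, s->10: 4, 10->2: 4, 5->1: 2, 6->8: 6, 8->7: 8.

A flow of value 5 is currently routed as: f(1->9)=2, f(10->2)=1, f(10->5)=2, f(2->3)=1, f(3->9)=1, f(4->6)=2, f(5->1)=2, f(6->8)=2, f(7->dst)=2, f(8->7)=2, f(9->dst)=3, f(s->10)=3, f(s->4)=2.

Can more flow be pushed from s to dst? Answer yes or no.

No

Residual reachable from s: {1, 10, 2, 3, 5, 9, s}; dst is not reachable.
Saturated cut: s->4, 9->dst with total capacity 5 = current flow value. Flow is maximum.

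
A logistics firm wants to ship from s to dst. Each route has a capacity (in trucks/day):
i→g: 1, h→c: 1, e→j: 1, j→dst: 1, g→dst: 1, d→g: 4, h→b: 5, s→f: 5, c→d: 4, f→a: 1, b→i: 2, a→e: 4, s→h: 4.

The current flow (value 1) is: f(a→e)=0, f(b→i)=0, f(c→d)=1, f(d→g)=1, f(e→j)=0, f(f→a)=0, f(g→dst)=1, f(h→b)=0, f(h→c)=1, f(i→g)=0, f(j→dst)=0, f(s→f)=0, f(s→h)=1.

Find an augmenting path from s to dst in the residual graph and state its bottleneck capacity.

s→f→a→e→j→dst, bottleneck 1

Residual along s→f→a→e→j→dst: s→f: 5, f→a: 1, a→e: 4, e→j: 1, j→dst: 1.
Bottleneck = min = 1.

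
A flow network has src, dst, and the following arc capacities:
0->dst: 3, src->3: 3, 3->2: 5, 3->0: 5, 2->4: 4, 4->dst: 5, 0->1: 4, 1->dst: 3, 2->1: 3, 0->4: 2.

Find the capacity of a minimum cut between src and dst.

Max flow = 3 (via 1 augmenting path).
In the residual at optimum, the set reachable from src is {src}.
Cut edges: src->3 (cap 3). Sum = 3.

3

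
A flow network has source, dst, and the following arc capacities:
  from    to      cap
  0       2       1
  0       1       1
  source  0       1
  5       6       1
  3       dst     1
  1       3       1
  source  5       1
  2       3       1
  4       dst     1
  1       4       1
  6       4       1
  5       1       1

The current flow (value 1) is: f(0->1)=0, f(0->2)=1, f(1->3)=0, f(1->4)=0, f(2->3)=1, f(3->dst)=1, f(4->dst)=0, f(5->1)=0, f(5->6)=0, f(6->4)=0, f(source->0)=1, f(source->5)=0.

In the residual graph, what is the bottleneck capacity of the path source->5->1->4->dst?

1

Residual capacities along the path: source->5: 1, 5->1: 1, 1->4: 1, 4->dst: 1.
Minimum is 1.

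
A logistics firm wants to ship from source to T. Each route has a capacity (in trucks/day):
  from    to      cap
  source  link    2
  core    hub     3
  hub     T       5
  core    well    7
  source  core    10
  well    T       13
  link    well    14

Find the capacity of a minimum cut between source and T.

12

Max flow = 12 (via 3 augmenting paths).
In the residual at optimum, the set reachable from source is {source}.
Cut edges: source→link (cap 2), source→core (cap 10). Sum = 12.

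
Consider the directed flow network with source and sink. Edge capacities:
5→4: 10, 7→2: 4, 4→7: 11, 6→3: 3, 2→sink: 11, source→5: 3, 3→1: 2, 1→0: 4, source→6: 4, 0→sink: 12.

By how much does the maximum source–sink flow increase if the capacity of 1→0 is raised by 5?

0

Original max flow = 5.
Edge 1→0 does not cross the min cut (source side {3, 6, source}), so extra capacity there cannot help.
New max flow = 5. Increase = 0.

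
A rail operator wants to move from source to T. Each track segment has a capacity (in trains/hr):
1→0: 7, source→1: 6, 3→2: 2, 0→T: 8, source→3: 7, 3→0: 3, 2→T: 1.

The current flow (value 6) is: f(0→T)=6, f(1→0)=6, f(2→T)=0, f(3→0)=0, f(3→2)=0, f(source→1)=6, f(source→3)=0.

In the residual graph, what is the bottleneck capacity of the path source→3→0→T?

Residual capacities along the path: source→3: 7, 3→0: 3, 0→T: 2.
Minimum is 2.

2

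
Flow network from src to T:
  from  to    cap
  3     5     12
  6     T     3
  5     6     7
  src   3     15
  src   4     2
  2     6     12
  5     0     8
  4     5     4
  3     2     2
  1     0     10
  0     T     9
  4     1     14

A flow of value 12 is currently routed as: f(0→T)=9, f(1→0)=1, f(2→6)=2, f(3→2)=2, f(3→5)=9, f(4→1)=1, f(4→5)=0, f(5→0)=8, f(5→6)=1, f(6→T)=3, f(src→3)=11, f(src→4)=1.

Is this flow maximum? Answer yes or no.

Yes

Residual reachable from src: {0, 1, 2, 3, 4, 5, 6, src}; T is not reachable.
Saturated cut: 6→T, 0→T with total capacity 12 = current flow value. Flow is maximum.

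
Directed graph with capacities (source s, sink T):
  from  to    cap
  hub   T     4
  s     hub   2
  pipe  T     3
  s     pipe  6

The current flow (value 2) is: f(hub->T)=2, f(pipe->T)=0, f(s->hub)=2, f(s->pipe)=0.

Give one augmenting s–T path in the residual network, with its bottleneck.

Residual along s->pipe->T: s->pipe: 6, pipe->T: 3.
Bottleneck = min = 3.

s->pipe->T, bottleneck 3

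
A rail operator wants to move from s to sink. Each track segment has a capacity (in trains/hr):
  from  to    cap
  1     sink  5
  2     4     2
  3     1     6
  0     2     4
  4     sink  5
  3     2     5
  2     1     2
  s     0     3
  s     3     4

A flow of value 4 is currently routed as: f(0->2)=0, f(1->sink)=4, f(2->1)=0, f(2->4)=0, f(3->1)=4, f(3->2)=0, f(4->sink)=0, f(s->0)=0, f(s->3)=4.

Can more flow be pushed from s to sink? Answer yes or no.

Residual path s->0->2->1->sink has bottleneck 1 > 0.
Pushing 1 along it raises the flow to 5, so the given flow is not maximum.

Yes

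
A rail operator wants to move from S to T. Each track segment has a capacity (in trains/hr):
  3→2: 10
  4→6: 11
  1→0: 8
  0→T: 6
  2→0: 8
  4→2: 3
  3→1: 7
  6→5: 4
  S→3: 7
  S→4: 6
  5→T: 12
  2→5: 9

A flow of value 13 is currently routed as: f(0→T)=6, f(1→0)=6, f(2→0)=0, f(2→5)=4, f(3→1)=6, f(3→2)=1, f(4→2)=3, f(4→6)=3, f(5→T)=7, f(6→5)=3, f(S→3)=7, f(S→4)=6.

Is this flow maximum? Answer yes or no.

Residual reachable from S: {S}; T is not reachable.
Saturated cut: S→3, S→4 with total capacity 13 = current flow value. Flow is maximum.

Yes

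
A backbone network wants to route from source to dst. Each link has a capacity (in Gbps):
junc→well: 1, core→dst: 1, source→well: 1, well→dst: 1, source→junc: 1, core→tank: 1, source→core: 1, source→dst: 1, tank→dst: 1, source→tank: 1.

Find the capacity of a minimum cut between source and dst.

4

Max flow = 4 (via 4 augmenting paths).
In the residual at optimum, the set reachable from source is {junc, source, well}.
Cut edges: source→core (cap 1), source→tank (cap 1), source→dst (cap 1), well→dst (cap 1). Sum = 4.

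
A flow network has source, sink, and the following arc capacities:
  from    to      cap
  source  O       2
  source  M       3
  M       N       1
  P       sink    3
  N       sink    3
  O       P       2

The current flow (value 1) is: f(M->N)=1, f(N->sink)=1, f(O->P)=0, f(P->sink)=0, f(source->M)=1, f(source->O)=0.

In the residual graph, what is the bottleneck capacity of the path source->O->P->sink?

2

Residual capacities along the path: source->O: 2, O->P: 2, P->sink: 3.
Minimum is 2.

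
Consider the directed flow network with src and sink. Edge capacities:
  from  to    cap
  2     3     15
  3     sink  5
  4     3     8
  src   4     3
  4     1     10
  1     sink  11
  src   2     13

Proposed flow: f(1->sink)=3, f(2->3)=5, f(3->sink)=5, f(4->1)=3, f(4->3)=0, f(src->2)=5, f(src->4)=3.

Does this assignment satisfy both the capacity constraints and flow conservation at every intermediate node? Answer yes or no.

Yes

Every edge has 0 ≤ f(e) ≤ cap(e).
At each intermediate node, inflow equals outflow.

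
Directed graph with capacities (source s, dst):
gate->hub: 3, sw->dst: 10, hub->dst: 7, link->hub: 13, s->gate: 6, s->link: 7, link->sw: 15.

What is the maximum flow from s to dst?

10

Augment s->link->sw->dst: bottleneck 7. Total 7.
Augment s->gate->hub->dst: bottleneck 3. Total 10.
No augmenting path remains in the residual graph.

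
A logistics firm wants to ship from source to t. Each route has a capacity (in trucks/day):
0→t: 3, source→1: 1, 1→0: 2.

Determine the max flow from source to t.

1

Augment source→1→0→t: bottleneck 1. Total 1.
No augmenting path remains in the residual graph.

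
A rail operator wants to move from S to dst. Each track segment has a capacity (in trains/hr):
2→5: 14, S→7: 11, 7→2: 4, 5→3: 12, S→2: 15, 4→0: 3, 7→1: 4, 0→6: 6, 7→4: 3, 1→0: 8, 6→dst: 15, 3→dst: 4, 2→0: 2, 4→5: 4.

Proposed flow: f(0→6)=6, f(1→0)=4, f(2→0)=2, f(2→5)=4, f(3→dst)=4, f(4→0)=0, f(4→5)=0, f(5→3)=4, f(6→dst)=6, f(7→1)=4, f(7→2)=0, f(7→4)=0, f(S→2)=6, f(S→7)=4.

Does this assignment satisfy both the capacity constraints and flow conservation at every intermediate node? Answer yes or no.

Every edge has 0 ≤ f(e) ≤ cap(e).
At each intermediate node, inflow equals outflow.

Yes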